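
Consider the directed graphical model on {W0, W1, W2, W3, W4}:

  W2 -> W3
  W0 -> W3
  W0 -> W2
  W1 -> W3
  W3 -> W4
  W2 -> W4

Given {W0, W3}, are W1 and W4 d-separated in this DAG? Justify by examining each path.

3 paths connect W1 and W4; each must be blocked for d-separation to hold:
Path 1: W1 → W3 ← W0 → W2 → W4
  W0 is a fork here and W0 is conditioned on, so the path is blocked at W0.
Path 2: W1 → W3 → W4
  W3 is a chain here and W3 is conditioned on, so the path is blocked at W3.
Path 3: W1 → W3 ← W2 → W4
  W3 is a collider and W3 is conditioned on, which opens it; W2 is a fork and W2 is not conditioned on — no node blocks this path, so it is active.
Since the path W1 → W3 ← W2 → W4 is active, W1 and W4 are not d-separated given {W0, W3}.

No — W1 and W4 are not d-separated given {W0, W3}.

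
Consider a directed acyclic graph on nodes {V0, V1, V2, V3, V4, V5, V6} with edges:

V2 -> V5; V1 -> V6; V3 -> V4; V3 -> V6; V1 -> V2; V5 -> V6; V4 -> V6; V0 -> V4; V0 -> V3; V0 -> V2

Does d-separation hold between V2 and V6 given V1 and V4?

No

We examine all 6 paths between V2 and V6:
Path 1: V2 ← V0 → V4 → V6
  V4 is a chain here and V4 is conditioned on, so the path is blocked at V4.
Path 2: V2 ← V0 → V4 ← V3 → V6
  V0 is a fork and V0 is not conditioned on; V4 is a collider and V4 is conditioned on, which opens it; V3 is a fork and V3 is not conditioned on — no node blocks this path, so it is active.
Path 3: V2 ← V0 → V3 → V6
  V0 is a fork and V0 is not conditioned on; V3 is a chain and V3 is not conditioned on — no node blocks this path, so it is active.
Path 4: V2 ← V0 → V3 → V4 → V6
  V4 is a chain here and V4 is conditioned on, so the path is blocked at V4.
Path 5: V2 ← V1 → V6
  V1 is a fork here and V1 is conditioned on, so the path is blocked at V1.
Path 6: V2 → V5 → V6
  V5 is a chain and V5 is not conditioned on — no node blocks this path, so it is active.
At least one path is unblocked, so d-separation fails.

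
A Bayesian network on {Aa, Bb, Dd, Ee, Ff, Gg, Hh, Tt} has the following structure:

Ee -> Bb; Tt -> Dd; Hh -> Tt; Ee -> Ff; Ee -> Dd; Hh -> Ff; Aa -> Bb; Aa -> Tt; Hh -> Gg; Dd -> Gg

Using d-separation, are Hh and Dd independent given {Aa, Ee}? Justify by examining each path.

Enumerating the 5 paths from Hh to Dd and testing each for blocking by {Aa, Ee}:
Path 1: Hh → Ff ← Ee → Dd
  Ff is a collider here and neither Ff nor any of its descendants is conditioned on, so the collider stays closed — the path is blocked at Ff.
Path 2: Hh → Ff ← Ee → Bb ← Aa → Tt → Dd
  Ff is a collider here and neither Ff nor any of its descendants is conditioned on, so the collider stays closed — the path is blocked at Ff.
Path 3: Hh → Gg ← Dd
  Gg is a collider here and neither Gg nor any of its descendants is conditioned on, so the collider stays closed — the path is blocked at Gg.
Path 4: Hh → Tt ← Aa → Bb ← Ee → Dd
  Tt is a collider here and neither Tt nor any of its descendants is conditioned on, so the collider stays closed — the path is blocked at Tt.
Path 5: Hh → Tt → Dd
  Tt is a chain and Tt is not conditioned on — no node blocks this path, so it is active.
Because an active path exists, Hh and Dd are not d-separated.

No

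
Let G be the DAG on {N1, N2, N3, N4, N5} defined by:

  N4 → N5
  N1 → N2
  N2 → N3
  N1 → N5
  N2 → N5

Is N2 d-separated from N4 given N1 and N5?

Enumerating the 2 paths from N2 to N4 and testing each for blocking by {N1, N5}:
Path 1: N2 → N5 ← N4
  N5 is a collider and N5 is conditioned on, which opens it — no node blocks this path, so it is active.
Path 2: N2 ← N1 → N5 ← N4
  N1 is a fork here and N1 is conditioned on, so the path is blocked at N1.
Because an active path exists, N2 and N4 are not d-separated.

No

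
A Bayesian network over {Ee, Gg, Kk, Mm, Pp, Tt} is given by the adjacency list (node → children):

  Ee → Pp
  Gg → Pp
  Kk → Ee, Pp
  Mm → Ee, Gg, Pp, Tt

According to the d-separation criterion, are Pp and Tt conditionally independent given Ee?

We examine all 4 paths between Pp and Tt:
Path 1: Pp ← Ee ← Mm → Tt
  Ee is a chain here and Ee is conditioned on, so the path is blocked at Ee.
Path 2: Pp ← Kk → Ee ← Mm → Tt
  Kk is a fork and Kk is not conditioned on; Ee is a collider and Ee is conditioned on, which opens it; Mm is a fork and Mm is not conditioned on — no node blocks this path, so it is active.
Path 3: Pp ← Mm → Tt
  Mm is a fork and Mm is not conditioned on — no node blocks this path, so it is active.
Path 4: Pp ← Gg ← Mm → Tt
  Gg is a chain and Gg is not conditioned on; Mm is a fork and Mm is not conditioned on — no node blocks this path, so it is active.
At least one path is unblocked, so d-separation fails.

No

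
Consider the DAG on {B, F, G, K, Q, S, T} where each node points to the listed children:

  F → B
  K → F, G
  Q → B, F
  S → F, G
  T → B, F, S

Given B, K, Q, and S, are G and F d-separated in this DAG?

There are 5 undirected paths between G and F; checking each against the conditioning set {B, K, Q, S}:
  1. G ← K → F — K:fork[blocks] ⇒ blocked
  2. G ← S ← T → B ← Q → F — S:chain[blocks]; T:fork[open]; B:collider[open]; Q:fork[blocks] ⇒ blocked
  3. G ← S ← T → B ← F — S:chain[blocks]; T:fork[open]; B:collider[open] ⇒ blocked
  4. G ← S ← T → F — S:chain[blocks]; T:fork[open] ⇒ blocked
  5. G ← S → F — S:fork[blocks] ⇒ blocked
Every path is blocked, so G and F are d-separated given {B, K, Q, S}.

Yes — G and F are d-separated given {B, K, Q, S}.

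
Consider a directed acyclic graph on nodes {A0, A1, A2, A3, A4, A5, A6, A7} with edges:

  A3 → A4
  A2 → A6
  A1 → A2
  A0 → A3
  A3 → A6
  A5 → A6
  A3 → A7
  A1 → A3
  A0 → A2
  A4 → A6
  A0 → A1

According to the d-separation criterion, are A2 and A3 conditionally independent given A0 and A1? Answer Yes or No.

Yes

There are 6 undirected paths between A2 and A3; checking each against the conditioning set {A0, A1}:
Path 1: A2 ← A0 → A1 → A3
  A0 is a fork here and A0 is conditioned on, so the path is blocked at A0.
Path 2: A2 ← A0 → A3
  A0 is a fork here and A0 is conditioned on, so the path is blocked at A0.
Path 3: A2 ← A1 ← A0 → A3
  A1 is a chain here and A1 is conditioned on, so the path is blocked at A1.
Path 4: A2 ← A1 → A3
  A1 is a fork here and A1 is conditioned on, so the path is blocked at A1.
Path 5: A2 → A6 ← A4 ← A3
  A6 is a collider here and neither A6 nor any of its descendants is conditioned on, so the collider stays closed — the path is blocked at A6.
Path 6: A2 → A6 ← A3
  A6 is a collider here and neither A6 nor any of its descendants is conditioned on, so the collider stays closed — the path is blocked at A6.
Since every path is blocked, d-separation holds.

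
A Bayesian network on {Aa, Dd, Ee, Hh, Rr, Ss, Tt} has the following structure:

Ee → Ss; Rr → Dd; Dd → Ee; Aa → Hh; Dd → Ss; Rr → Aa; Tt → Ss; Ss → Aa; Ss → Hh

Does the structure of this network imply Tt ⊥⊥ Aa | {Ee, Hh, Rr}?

4 paths connect Tt and Aa; each must be blocked for d-separation to hold:
  1. Tt → Ss → Hh ← Aa — Ss:chain[open]; Hh:collider[open] ⇒ active
  2. Tt → Ss ← Dd ← Rr → Aa — Ss:collider[open]; Dd:chain[open]; Rr:fork[blocks] ⇒ blocked
  3. Tt → Ss ← Ee ← Dd ← Rr → Aa — Ss:collider[open]; Ee:chain[blocks]; Dd:chain[open]; Rr:fork[blocks] ⇒ blocked
  4. Tt → Ss → Aa — Ss:chain[open] ⇒ active
At least one path is unblocked, so d-separation fails.

No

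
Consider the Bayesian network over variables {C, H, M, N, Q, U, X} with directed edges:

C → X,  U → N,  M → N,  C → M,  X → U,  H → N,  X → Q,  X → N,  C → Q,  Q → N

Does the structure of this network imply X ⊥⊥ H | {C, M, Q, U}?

Enumerating the 6 paths from X to H and testing each for blocking by {C, M, Q, U}:
Path 1: X → N ← H
  N is a collider here and neither N nor any of its descendants is conditioned on, so the collider stays closed — the path is blocked at N.
Path 2: X → U → N ← H
  U is a chain here and U is conditioned on, so the path is blocked at U.
Path 3: X → Q → N ← H
  Q is a chain here and Q is conditioned on, so the path is blocked at Q.
Path 4: X → Q ← C → M → N ← H
  C is a fork here and C is conditioned on, so the path is blocked at C.
Path 5: X ← C → Q → N ← H
  C is a fork here and C is conditioned on, so the path is blocked at C.
Path 6: X ← C → M → N ← H
  C is a fork here and C is conditioned on, so the path is blocked at C.
Every path is blocked, so X and H are d-separated given {C, M, Q, U}.

Yes — X and H are d-separated given {C, M, Q, U}.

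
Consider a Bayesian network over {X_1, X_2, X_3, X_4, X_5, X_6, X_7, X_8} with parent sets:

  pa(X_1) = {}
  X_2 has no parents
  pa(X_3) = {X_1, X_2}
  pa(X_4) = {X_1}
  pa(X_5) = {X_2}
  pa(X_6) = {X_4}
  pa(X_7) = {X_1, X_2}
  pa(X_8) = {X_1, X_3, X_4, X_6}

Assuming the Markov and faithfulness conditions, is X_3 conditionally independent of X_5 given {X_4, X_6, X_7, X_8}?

There are 5 undirected paths between X_3 and X_5; checking each against the conditioning set {X_4, X_6, X_7, X_8}:
Path 1: X_3 → X_8 ← X_6 ← X_4 ← X_1 → X_7 ← X_2 → X_5
  X_6 is a chain here and X_6 is conditioned on, so the path is blocked at X_6.
Path 2: X_3 → X_8 ← X_4 ← X_1 → X_7 ← X_2 → X_5
  X_4 is a chain here and X_4 is conditioned on, so the path is blocked at X_4.
Path 3: X_3 → X_8 ← X_1 → X_7 ← X_2 → X_5
  X_8 is a collider and X_8 is conditioned on, which opens it; X_1 is a fork and X_1 is not conditioned on; X_7 is a collider and X_7 is conditioned on, which opens it; X_2 is a fork and X_2 is not conditioned on — no node blocks this path, so it is active.
Path 4: X_3 ← X_2 → X_5
  X_2 is a fork and X_2 is not conditioned on — no node blocks this path, so it is active.
Path 5: X_3 ← X_1 → X_7 ← X_2 → X_5
  X_1 is a fork and X_1 is not conditioned on; X_7 is a collider and X_7 is conditioned on, which opens it; X_2 is a fork and X_2 is not conditioned on — no node blocks this path, so it is active.
Because an active path exists, X_3 and X_5 are not d-separated.

No — X_3 and X_5 are not d-separated given {X_4, X_6, X_7, X_8}.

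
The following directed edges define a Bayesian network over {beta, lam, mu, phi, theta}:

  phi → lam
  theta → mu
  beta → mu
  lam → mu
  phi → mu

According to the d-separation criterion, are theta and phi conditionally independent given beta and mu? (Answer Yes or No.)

No

Enumerating the 2 paths from theta to phi and testing each for blocking by {beta, mu}:
  1. theta → mu ← phi — mu:collider[open] ⇒ active
  2. theta → mu ← lam ← phi — mu:collider[open]; lam:chain[open] ⇒ active
At least one path is unblocked, so d-separation fails.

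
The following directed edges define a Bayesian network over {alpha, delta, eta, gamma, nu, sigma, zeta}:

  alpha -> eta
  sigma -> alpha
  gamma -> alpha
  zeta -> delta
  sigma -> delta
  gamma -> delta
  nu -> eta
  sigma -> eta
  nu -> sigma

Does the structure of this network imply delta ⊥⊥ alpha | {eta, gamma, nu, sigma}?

4 paths connect delta and alpha; each must be blocked for d-separation to hold:
Path 1: delta ← gamma → alpha
  gamma is a fork here and gamma is conditioned on, so the path is blocked at gamma.
Path 2: delta ← sigma → eta ← alpha
  sigma is a fork here and sigma is conditioned on, so the path is blocked at sigma.
Path 3: delta ← sigma → alpha
  sigma is a fork here and sigma is conditioned on, so the path is blocked at sigma.
Path 4: delta ← sigma ← nu → eta ← alpha
  sigma is a chain here and sigma is conditioned on, so the path is blocked at sigma.
All paths are blocked; delta ⊥ alpha | {eta, gamma, nu, sigma} holds.

Yes — delta and alpha are d-separated given {eta, gamma, nu, sigma}.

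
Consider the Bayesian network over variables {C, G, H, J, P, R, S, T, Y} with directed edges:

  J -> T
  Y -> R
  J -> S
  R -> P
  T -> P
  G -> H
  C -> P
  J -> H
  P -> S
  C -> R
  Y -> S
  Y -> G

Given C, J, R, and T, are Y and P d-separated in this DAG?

Yes

There are 6 undirected paths between Y and P; checking each against the conditioning set {C, J, R, T}:
Path 1: Y → G → H ← J → T → P
  H is a collider here and neither H nor any of its descendants is conditioned on, so the collider stays closed — the path is blocked at H.
Path 2: Y → G → H ← J → S ← P
  H is a collider here and neither H nor any of its descendants is conditioned on, so the collider stays closed — the path is blocked at H.
Path 3: Y → R ← C → P
  C is a fork here and C is conditioned on, so the path is blocked at C.
Path 4: Y → R → P
  R is a chain here and R is conditioned on, so the path is blocked at R.
Path 5: Y → S ← J → T → P
  S is a collider here and neither S nor any of its descendants is conditioned on, so the collider stays closed — the path is blocked at S.
Path 6: Y → S ← P
  S is a collider here and neither S nor any of its descendants is conditioned on, so the collider stays closed — the path is blocked at S.
Since every path is blocked, d-separation holds.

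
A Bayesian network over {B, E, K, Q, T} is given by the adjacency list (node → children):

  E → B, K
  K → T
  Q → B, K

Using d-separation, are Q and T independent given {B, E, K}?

2 paths connect Q and T; each must be blocked for d-separation to hold:
Path 1: Q → B ← E → K → T
  E is a fork here and E is conditioned on, so the path is blocked at E.
Path 2: Q → K → T
  K is a chain here and K is conditioned on, so the path is blocked at K.
Every path is blocked, so Q and T are d-separated given {B, E, K}.

Yes — Q and T are d-separated given {B, E, K}.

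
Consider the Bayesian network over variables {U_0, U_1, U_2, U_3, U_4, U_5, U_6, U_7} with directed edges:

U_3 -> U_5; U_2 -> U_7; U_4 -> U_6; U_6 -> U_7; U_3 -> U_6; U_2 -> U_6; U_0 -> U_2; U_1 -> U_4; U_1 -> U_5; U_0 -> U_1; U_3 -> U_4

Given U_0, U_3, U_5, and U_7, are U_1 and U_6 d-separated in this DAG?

No

6 paths connect U_1 and U_6; each must be blocked for d-separation to hold:
Path 1: U_1 ← U_0 → U_2 → U_6
  U_0 is a fork here and U_0 is conditioned on, so the path is blocked at U_0.
Path 2: U_1 ← U_0 → U_2 → U_7 ← U_6
  U_0 is a fork here and U_0 is conditioned on, so the path is blocked at U_0.
Path 3: U_1 → U_5 ← U_3 → U_6
  U_3 is a fork here and U_3 is conditioned on, so the path is blocked at U_3.
Path 4: U_1 → U_5 ← U_3 → U_4 → U_6
  U_3 is a fork here and U_3 is conditioned on, so the path is blocked at U_3.
Path 5: U_1 → U_4 → U_6
  U_4 is a chain and U_4 is not conditioned on — no node blocks this path, so it is active.
Path 6: U_1 → U_4 ← U_3 → U_6
  U_3 is a fork here and U_3 is conditioned on, so the path is blocked at U_3.
At least one path is unblocked, so d-separation fails.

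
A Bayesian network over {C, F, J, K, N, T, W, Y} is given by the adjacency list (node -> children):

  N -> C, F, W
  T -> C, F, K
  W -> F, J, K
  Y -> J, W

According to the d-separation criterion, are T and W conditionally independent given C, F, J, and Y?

No

There are 5 undirected paths between T and W; checking each against the conditioning set {C, F, J, Y}:
Path 1: T → F ← W
  F is a collider and F is conditioned on, which opens it — no node blocks this path, so it is active.
Path 2: T → F ← N → W
  F is a collider and F is conditioned on, which opens it; N is a fork and N is not conditioned on — no node blocks this path, so it is active.
Path 3: T → K ← W
  K is a collider here and neither K nor any of its descendants is conditioned on, so the collider stays closed — the path is blocked at K.
Path 4: T → C ← N → F ← W
  C is a collider and C is conditioned on, which opens it; N is a fork and N is not conditioned on; F is a collider and F is conditioned on, which opens it — no node blocks this path, so it is active.
Path 5: T → C ← N → W
  C is a collider and C is conditioned on, which opens it; N is a fork and N is not conditioned on — no node blocks this path, so it is active.
At least one path is unblocked, so d-separation fails.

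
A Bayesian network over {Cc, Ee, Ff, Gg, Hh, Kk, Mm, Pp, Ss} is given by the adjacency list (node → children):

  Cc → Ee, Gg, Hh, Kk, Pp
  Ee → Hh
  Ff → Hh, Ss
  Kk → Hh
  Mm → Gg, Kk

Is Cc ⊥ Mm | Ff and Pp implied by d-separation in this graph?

Yes — Cc and Mm are d-separated given {Ff, Pp}.

Enumerating the 4 paths from Cc to Mm and testing each for blocking by {Ff, Pp}:
  1. Cc → Gg ← Mm — Gg:collider[blocks] ⇒ blocked
  2. Cc → Hh ← Kk ← Mm — Hh:collider[blocks]; Kk:chain[open] ⇒ blocked
  3. Cc → Kk ← Mm — Kk:collider[blocks] ⇒ blocked
  4. Cc → Ee → Hh ← Kk ← Mm — Ee:chain[open]; Hh:collider[blocks]; Kk:chain[open] ⇒ blocked
Every path is blocked, so Cc and Mm are d-separated given {Ff, Pp}.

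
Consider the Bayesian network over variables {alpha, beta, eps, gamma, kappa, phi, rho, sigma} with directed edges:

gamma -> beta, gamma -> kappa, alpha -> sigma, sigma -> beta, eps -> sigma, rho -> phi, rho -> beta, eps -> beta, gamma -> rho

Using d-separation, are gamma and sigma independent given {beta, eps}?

Enumerating the 4 paths from gamma to sigma and testing each for blocking by {beta, eps}:
Path 1: gamma → rho → beta ← eps → sigma
  eps is a fork here and eps is conditioned on, so the path is blocked at eps.
Path 2: gamma → rho → beta ← sigma
  rho is a chain and rho is not conditioned on; beta is a collider and beta is conditioned on, which opens it — no node blocks this path, so it is active.
Path 3: gamma → beta ← eps → sigma
  eps is a fork here and eps is conditioned on, so the path is blocked at eps.
Path 4: gamma → beta ← sigma
  beta is a collider and beta is conditioned on, which opens it — no node blocks this path, so it is active.
Since the path gamma → rho → beta ← sigma is active, gamma and sigma are not d-separated given {beta, eps}.

No — gamma and sigma are not d-separated given {beta, eps}.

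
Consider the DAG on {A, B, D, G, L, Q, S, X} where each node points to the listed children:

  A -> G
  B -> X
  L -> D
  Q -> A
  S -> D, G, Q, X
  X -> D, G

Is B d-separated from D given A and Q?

Enumerating the 4 paths from B to D and testing each for blocking by {A, Q}:
Path 1: B → X → G ← S → D
  G is a collider here and neither G nor any of its descendants is conditioned on, so the collider stays closed — the path is blocked at G.
Path 2: B → X → G ← A ← Q ← S → D
  G is a collider here and neither G nor any of its descendants is conditioned on, so the collider stays closed — the path is blocked at G.
Path 3: B → X → D
  X is a chain and X is not conditioned on — no node blocks this path, so it is active.
Path 4: B → X ← S → D
  X is a collider here and neither X nor any of its descendants is conditioned on, so the collider stays closed — the path is blocked at X.
Because an active path exists, B and D are not d-separated.

No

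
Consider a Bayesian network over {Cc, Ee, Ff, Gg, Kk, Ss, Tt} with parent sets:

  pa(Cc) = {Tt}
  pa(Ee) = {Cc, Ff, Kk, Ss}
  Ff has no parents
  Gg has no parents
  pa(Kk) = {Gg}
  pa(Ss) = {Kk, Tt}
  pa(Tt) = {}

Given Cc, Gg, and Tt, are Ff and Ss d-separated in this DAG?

Yes

There are 3 undirected paths between Ff and Ss; checking each against the conditioning set {Cc, Gg, Tt}:
Path 1: Ff → Ee ← Ss
  Ee is a collider here and neither Ee nor any of its descendants is conditioned on, so the collider stays closed — the path is blocked at Ee.
Path 2: Ff → Ee ← Cc ← Tt → Ss
  Ee is a collider here and neither Ee nor any of its descendants is conditioned on, so the collider stays closed — the path is blocked at Ee.
Path 3: Ff → Ee ← Kk → Ss
  Ee is a collider here and neither Ee nor any of its descendants is conditioned on, so the collider stays closed — the path is blocked at Ee.
Every path is blocked, so Ff and Ss are d-separated given {Cc, Gg, Tt}.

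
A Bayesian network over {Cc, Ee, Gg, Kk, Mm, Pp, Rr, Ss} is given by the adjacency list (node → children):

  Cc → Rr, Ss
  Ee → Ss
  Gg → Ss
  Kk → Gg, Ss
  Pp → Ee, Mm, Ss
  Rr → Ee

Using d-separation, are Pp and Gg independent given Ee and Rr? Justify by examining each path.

We examine all 6 paths between Pp and Gg:
  1. Pp → Ee ← Rr ← Cc → Ss ← Gg — Ee:collider[open]; Rr:chain[blocks]; Cc:fork[open]; Ss:collider[blocks] ⇒ blocked
  2. Pp → Ee ← Rr ← Cc → Ss ← Kk → Gg — Ee:collider[open]; Rr:chain[blocks]; Cc:fork[open]; Ss:collider[blocks]; Kk:fork[open] ⇒ blocked
  3. Pp → Ee → Ss ← Gg — Ee:chain[blocks]; Ss:collider[blocks] ⇒ blocked
  4. Pp → Ee → Ss ← Kk → Gg — Ee:chain[blocks]; Ss:collider[blocks]; Kk:fork[open] ⇒ blocked
  5. Pp → Ss ← Gg — Ss:collider[blocks] ⇒ blocked
  6. Pp → Ss ← Kk → Gg — Ss:collider[blocks]; Kk:fork[open] ⇒ blocked
Every path is blocked, so Pp and Gg are d-separated given {Ee, Rr}.

Yes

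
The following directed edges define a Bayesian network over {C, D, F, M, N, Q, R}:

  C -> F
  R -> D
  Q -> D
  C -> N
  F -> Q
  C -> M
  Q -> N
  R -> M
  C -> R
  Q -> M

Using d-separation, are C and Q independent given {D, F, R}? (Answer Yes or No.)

Yes

We examine all 6 paths between C and Q:
  1. C → M ← R → D ← Q — M:collider[blocks]; R:fork[blocks]; D:collider[open] ⇒ blocked
  2. C → M ← Q — M:collider[blocks] ⇒ blocked
  3. C → F → Q — F:chain[blocks] ⇒ blocked
  4. C → R → M ← Q — R:chain[blocks]; M:collider[blocks] ⇒ blocked
  5. C → R → D ← Q — R:chain[blocks]; D:collider[open] ⇒ blocked
  6. C → N ← Q — N:collider[blocks] ⇒ blocked
All paths are blocked; C ⊥ Q | {D, F, R} holds.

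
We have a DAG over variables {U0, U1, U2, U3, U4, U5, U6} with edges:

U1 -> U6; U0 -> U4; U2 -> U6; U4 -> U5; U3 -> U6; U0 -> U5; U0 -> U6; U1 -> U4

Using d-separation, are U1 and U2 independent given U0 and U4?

Enumerating the 3 paths from U1 to U2 and testing each for blocking by {U0, U4}:
  1. U1 → U4 ← U0 → U6 ← U2 — U4:collider[open]; U0:fork[blocks]; U6:collider[blocks] ⇒ blocked
  2. U1 → U4 → U5 ← U0 → U6 ← U2 — U4:chain[blocks]; U5:collider[blocks]; U0:fork[blocks]; U6:collider[blocks] ⇒ blocked
  3. U1 → U6 ← U2 — U6:collider[blocks] ⇒ blocked
All paths are blocked; U1 ⊥ U2 | {U0, U4} holds.

Yes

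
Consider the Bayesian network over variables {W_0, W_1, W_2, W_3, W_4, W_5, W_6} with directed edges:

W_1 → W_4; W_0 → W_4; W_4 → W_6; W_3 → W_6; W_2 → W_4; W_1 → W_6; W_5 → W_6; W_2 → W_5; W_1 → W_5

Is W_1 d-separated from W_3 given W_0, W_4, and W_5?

Enumerating the 5 paths from W_1 to W_3 and testing each for blocking by {W_0, W_4, W_5}:
Path 1: W_1 → W_4 ← W_2 → W_5 → W_6 ← W_3
  W_5 is a chain here and W_5 is conditioned on, so the path is blocked at W_5.
Path 2: W_1 → W_4 → W_6 ← W_3
  W_4 is a chain here and W_4 is conditioned on, so the path is blocked at W_4.
Path 3: W_1 → W_5 ← W_2 → W_4 → W_6 ← W_3
  W_4 is a chain here and W_4 is conditioned on, so the path is blocked at W_4.
Path 4: W_1 → W_5 → W_6 ← W_3
  W_5 is a chain here and W_5 is conditioned on, so the path is blocked at W_5.
Path 5: W_1 → W_6 ← W_3
  W_6 is a collider here and neither W_6 nor any of its descendants is conditioned on, so the collider stays closed — the path is blocked at W_6.
Every path is blocked, so W_1 and W_3 are d-separated given {W_0, W_4, W_5}.

Yes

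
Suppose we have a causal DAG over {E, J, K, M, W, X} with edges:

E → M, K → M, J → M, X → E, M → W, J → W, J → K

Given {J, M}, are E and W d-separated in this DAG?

Yes — E and W are d-separated given {J, M}.

There are 3 undirected paths between E and W; checking each against the conditioning set {J, M}:
Path 1: E → M ← K ← J → W
  J is a fork here and J is conditioned on, so the path is blocked at J.
Path 2: E → M ← J → W
  J is a fork here and J is conditioned on, so the path is blocked at J.
Path 3: E → M → W
  M is a chain here and M is conditioned on, so the path is blocked at M.
All paths are blocked; E ⊥ W | {J, M} holds.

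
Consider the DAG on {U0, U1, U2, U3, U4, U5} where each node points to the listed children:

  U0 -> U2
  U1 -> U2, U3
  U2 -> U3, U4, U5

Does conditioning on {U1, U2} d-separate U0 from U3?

Yes

2 paths connect U0 and U3; each must be blocked for d-separation to hold:
Path 1: U0 → U2 ← U1 → U3
  U1 is a fork here and U1 is conditioned on, so the path is blocked at U1.
Path 2: U0 → U2 → U3
  U2 is a chain here and U2 is conditioned on, so the path is blocked at U2.
All paths are blocked; U0 ⊥ U3 | {U1, U2} holds.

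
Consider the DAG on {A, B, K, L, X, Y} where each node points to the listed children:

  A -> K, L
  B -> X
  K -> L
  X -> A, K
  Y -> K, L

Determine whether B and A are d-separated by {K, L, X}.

There are 4 undirected paths between B and A; checking each against the conditioning set {K, L, X}:
Path 1: B → X → K → L ← A
  X is a chain here and X is conditioned on, so the path is blocked at X.
Path 2: B → X → K ← Y → L ← A
  X is a chain here and X is conditioned on, so the path is blocked at X.
Path 3: B → X → K ← A
  X is a chain here and X is conditioned on, so the path is blocked at X.
Path 4: B → X → A
  X is a chain here and X is conditioned on, so the path is blocked at X.
Every path is blocked, so B and A are d-separated given {K, L, X}.

Yes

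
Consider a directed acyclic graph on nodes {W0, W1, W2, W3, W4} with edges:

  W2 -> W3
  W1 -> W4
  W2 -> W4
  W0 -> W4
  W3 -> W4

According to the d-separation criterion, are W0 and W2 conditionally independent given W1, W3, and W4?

No

2 paths connect W0 and W2; each must be blocked for d-separation to hold:
Path 1: W0 → W4 ← W2
  W4 is a collider and W4 is conditioned on, which opens it — no node blocks this path, so it is active.
Path 2: W0 → W4 ← W3 ← W2
  W3 is a chain here and W3 is conditioned on, so the path is blocked at W3.
Because an active path exists, W0 and W2 are not d-separated.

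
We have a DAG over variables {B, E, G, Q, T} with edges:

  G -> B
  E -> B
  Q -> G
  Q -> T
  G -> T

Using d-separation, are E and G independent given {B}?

There is one path between E and G:
Path 1: E → B ← G
  B is a collider and B is conditioned on, which opens it — no node blocks this path, so it is active.
Since the path E → B ← G is active, E and G are not d-separated given {B}.

No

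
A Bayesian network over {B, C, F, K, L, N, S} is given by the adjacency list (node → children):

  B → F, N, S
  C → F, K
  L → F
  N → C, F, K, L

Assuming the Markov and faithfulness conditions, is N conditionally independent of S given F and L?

No

5 paths connect N and S; each must be blocked for d-separation to hold:
  1. N → C → F ← B → S — C:chain[open]; F:collider[open]; B:fork[open] ⇒ active
  2. N → L → F ← B → S — L:chain[blocks]; F:collider[open]; B:fork[open] ⇒ blocked
  3. N → F ← B → S — F:collider[open]; B:fork[open] ⇒ active
  4. N → K ← C → F ← B → S — K:collider[blocks]; C:fork[open]; F:collider[open]; B:fork[open] ⇒ blocked
  5. N ← B → S — B:fork[open] ⇒ active
At least one path is unblocked, so d-separation fails.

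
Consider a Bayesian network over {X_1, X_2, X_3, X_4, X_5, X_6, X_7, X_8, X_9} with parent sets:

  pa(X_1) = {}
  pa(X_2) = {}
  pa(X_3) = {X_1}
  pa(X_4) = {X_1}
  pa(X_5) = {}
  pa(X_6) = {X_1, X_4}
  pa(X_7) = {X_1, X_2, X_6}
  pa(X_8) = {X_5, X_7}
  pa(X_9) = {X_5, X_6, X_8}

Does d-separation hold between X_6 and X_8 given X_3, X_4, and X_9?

No

There are 5 undirected paths between X_6 and X_8; checking each against the conditioning set {X_3, X_4, X_9}:
  1. X_6 ← X_4 ← X_1 → X_7 → X_8 — X_4:chain[blocks]; X_1:fork[open]; X_7:chain[open] ⇒ blocked
  2. X_6 ← X_1 → X_7 → X_8 — X_1:fork[open]; X_7:chain[open] ⇒ active
  3. X_6 → X_9 ← X_5 → X_8 — X_9:collider[open]; X_5:fork[open] ⇒ active
  4. X_6 → X_9 ← X_8 — X_9:collider[open] ⇒ active
  5. X_6 → X_7 → X_8 — X_7:chain[open] ⇒ active
Since the path X_6 ← X_1 → X_7 → X_8 is active, X_6 and X_8 are not d-separated given {X_3, X_4, X_9}.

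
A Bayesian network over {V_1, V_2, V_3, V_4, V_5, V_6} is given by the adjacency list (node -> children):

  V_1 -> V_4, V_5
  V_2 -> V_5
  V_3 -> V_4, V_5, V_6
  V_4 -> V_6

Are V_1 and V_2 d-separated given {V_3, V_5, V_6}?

No — V_1 and V_2 are not d-separated given {V_3, V_5, V_6}.

There are 3 undirected paths between V_1 and V_2; checking each against the conditioning set {V_3, V_5, V_6}:
  1. V_1 → V_4 → V_6 ← V_3 → V_5 ← V_2 — V_4:chain[open]; V_6:collider[open]; V_3:fork[blocks]; V_5:collider[open] ⇒ blocked
  2. V_1 → V_4 ← V_3 → V_5 ← V_2 — V_4:collider[open]; V_3:fork[blocks]; V_5:collider[open] ⇒ blocked
  3. V_1 → V_5 ← V_2 — V_5:collider[open] ⇒ active
Since the path V_1 → V_5 ← V_2 is active, V_1 and V_2 are not d-separated given {V_3, V_5, V_6}.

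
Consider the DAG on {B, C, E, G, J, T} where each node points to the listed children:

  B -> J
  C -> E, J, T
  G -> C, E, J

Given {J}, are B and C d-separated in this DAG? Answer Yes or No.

No

3 paths connect B and C; each must be blocked for d-separation to hold:
Path 1: B → J ← C
  J is a collider and J is conditioned on, which opens it — no node blocks this path, so it is active.
Path 2: B → J ← G → C
  J is a collider and J is conditioned on, which opens it; G is a fork and G is not conditioned on — no node blocks this path, so it is active.
Path 3: B → J ← G → E ← C
  E is a collider here and neither E nor any of its descendants is conditioned on, so the collider stays closed — the path is blocked at E.
Since the path B → J ← C is active, B and C are not d-separated given {J}.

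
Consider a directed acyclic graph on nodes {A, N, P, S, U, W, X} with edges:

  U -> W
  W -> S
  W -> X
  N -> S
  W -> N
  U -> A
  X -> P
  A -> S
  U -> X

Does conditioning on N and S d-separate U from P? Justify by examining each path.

No

There are 4 undirected paths between U and P; checking each against the conditioning set {N, S}:
Path 1: U → A → S ← W → X → P
  A is a chain and A is not conditioned on; S is a collider and S is conditioned on, which opens it; W is a fork and W is not conditioned on; X is a chain and X is not conditioned on — no node blocks this path, so it is active.
Path 2: U → A → S ← N ← W → X → P
  N is a chain here and N is conditioned on, so the path is blocked at N.
Path 3: U → W → X → P
  W is a chain and W is not conditioned on; X is a chain and X is not conditioned on — no node blocks this path, so it is active.
Path 4: U → X → P
  X is a chain and X is not conditioned on — no node blocks this path, so it is active.
At least one path is unblocked, so d-separation fails.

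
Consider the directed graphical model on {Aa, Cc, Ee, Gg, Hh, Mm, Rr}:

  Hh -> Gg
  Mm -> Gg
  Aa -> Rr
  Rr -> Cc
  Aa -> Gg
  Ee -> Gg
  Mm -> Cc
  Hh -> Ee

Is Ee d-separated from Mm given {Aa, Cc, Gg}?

Enumerating the 4 paths from Ee to Mm and testing each for blocking by {Aa, Cc, Gg}:
Path 1: Ee → Gg ← Aa → Rr → Cc ← Mm
  Aa is a fork here and Aa is conditioned on, so the path is blocked at Aa.
Path 2: Ee → Gg ← Mm
  Gg is a collider and Gg is conditioned on, which opens it — no node blocks this path, so it is active.
Path 3: Ee ← Hh → Gg ← Aa → Rr → Cc ← Mm
  Aa is a fork here and Aa is conditioned on, so the path is blocked at Aa.
Path 4: Ee ← Hh → Gg ← Mm
  Hh is a fork and Hh is not conditioned on; Gg is a collider and Gg is conditioned on, which opens it — no node blocks this path, so it is active.
At least one path is unblocked, so d-separation fails.

No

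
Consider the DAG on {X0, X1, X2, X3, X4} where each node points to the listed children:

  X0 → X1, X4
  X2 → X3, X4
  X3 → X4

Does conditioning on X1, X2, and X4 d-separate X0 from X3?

We examine all 2 paths between X0 and X3:
Path 1: X0 → X4 ← X2 → X3
  X2 is a fork here and X2 is conditioned on, so the path is blocked at X2.
Path 2: X0 → X4 ← X3
  X4 is a collider and X4 is conditioned on, which opens it — no node blocks this path, so it is active.
At least one path is unblocked, so d-separation fails.

No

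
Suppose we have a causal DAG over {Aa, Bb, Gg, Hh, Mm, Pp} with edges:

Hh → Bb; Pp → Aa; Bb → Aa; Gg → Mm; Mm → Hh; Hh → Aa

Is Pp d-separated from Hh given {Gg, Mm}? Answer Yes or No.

We examine all 2 paths between Pp and Hh:
  1. Pp → Aa ← Bb ← Hh — Aa:collider[blocks]; Bb:chain[open] ⇒ blocked
  2. Pp → Aa ← Hh — Aa:collider[blocks] ⇒ blocked
All paths are blocked; Pp ⊥ Hh | {Gg, Mm} holds.

Yes — Pp and Hh are d-separated given {Gg, Mm}.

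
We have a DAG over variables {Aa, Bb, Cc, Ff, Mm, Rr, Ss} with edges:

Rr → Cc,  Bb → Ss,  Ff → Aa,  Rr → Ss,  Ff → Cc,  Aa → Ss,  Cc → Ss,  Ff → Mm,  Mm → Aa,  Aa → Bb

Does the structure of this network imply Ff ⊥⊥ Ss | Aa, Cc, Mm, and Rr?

Yes — Ff and Ss are d-separated given {Aa, Cc, Mm, Rr}.

There are 6 undirected paths between Ff and Ss; checking each against the conditioning set {Aa, Cc, Mm, Rr}:
Path 1: Ff → Aa → Bb → Ss
  Aa is a chain here and Aa is conditioned on, so the path is blocked at Aa.
Path 2: Ff → Aa → Ss
  Aa is a chain here and Aa is conditioned on, so the path is blocked at Aa.
Path 3: Ff → Cc → Ss
  Cc is a chain here and Cc is conditioned on, so the path is blocked at Cc.
Path 4: Ff → Cc ← Rr → Ss
  Rr is a fork here and Rr is conditioned on, so the path is blocked at Rr.
Path 5: Ff → Mm → Aa → Bb → Ss
  Mm is a chain here and Mm is conditioned on, so the path is blocked at Mm.
Path 6: Ff → Mm → Aa → Ss
  Mm is a chain here and Mm is conditioned on, so the path is blocked at Mm.
Since every path is blocked, d-separation holds.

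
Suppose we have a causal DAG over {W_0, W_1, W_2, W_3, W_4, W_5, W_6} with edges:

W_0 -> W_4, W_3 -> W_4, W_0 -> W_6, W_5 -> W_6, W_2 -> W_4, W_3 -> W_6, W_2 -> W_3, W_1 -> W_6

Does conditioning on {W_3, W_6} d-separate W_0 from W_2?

Enumerating the 4 paths from W_0 to W_2 and testing each for blocking by {W_3, W_6}:
Path 1: W_0 → W_4 ← W_3 ← W_2
  W_4 is a collider here and neither W_4 nor any of its descendants is conditioned on, so the collider stays closed — the path is blocked at W_4.
Path 2: W_0 → W_4 ← W_2
  W_4 is a collider here and neither W_4 nor any of its descendants is conditioned on, so the collider stays closed — the path is blocked at W_4.
Path 3: W_0 → W_6 ← W_3 ← W_2
  W_3 is a chain here and W_3 is conditioned on, so the path is blocked at W_3.
Path 4: W_0 → W_6 ← W_3 → W_4 ← W_2
  W_3 is a fork here and W_3 is conditioned on, so the path is blocked at W_3.
Every path is blocked, so W_0 and W_2 are d-separated given {W_3, W_6}.

Yes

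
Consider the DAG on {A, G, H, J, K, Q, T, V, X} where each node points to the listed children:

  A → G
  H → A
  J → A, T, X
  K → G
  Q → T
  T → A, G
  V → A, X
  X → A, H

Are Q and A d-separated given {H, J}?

No

6 paths connect Q and A; each must be blocked for d-separation to hold:
  1. Q → T → G ← A — T:chain[open]; G:collider[blocks] ⇒ blocked
  2. Q → T → A — T:chain[open] ⇒ active
  3. Q → T ← J → X → H → A — T:collider[blocks]; J:fork[blocks]; X:chain[open]; H:chain[blocks] ⇒ blocked
  4. Q → T ← J → X → A — T:collider[blocks]; J:fork[blocks]; X:chain[open] ⇒ blocked
  5. Q → T ← J → X ← V → A — T:collider[blocks]; J:fork[blocks]; X:collider[open]; V:fork[open] ⇒ blocked
  6. Q → T ← J → A — T:collider[blocks]; J:fork[blocks] ⇒ blocked
Because an active path exists, Q and A are not d-separated.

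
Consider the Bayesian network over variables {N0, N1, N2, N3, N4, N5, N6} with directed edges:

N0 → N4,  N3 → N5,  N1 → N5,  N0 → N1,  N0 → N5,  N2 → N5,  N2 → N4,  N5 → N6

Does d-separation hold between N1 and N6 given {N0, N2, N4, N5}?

Yes

3 paths connect N1 and N6; each must be blocked for d-separation to hold:
Path 1: N1 ← N0 → N5 → N6
  N0 is a fork here and N0 is conditioned on, so the path is blocked at N0.
Path 2: N1 ← N0 → N4 ← N2 → N5 → N6
  N0 is a fork here and N0 is conditioned on, so the path is blocked at N0.
Path 3: N1 → N5 → N6
  N5 is a chain here and N5 is conditioned on, so the path is blocked at N5.
All paths are blocked; N1 ⊥ N6 | {N0, N2, N4, N5} holds.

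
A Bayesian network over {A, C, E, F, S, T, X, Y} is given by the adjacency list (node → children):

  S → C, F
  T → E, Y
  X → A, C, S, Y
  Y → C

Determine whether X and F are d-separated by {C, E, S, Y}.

Yes — X and F are d-separated given {C, E, S, Y}.

There are 3 undirected paths between X and F; checking each against the conditioning set {C, E, S, Y}:
  1. X → C ← S → F — C:collider[open]; S:fork[blocks] ⇒ blocked
  2. X → Y → C ← S → F — Y:chain[blocks]; C:collider[open]; S:fork[blocks] ⇒ blocked
  3. X → S → F — S:chain[blocks] ⇒ blocked
Every path is blocked, so X and F are d-separated given {C, E, S, Y}.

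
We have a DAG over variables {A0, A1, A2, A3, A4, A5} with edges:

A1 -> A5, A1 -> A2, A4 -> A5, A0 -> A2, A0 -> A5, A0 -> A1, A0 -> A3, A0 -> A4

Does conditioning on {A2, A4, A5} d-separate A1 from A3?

No — A1 and A3 are not d-separated given {A2, A4, A5}.

Enumerating the 4 paths from A1 to A3 and testing each for blocking by {A2, A4, A5}:
Path 1: A1 → A5 ← A0 → A3
  A5 is a collider and A5 is conditioned on, which opens it; A0 is a fork and A0 is not conditioned on — no node blocks this path, so it is active.
Path 2: A1 → A5 ← A4 ← A0 → A3
  A4 is a chain here and A4 is conditioned on, so the path is blocked at A4.
Path 3: A1 ← A0 → A3
  A0 is a fork and A0 is not conditioned on — no node blocks this path, so it is active.
Path 4: A1 → A2 ← A0 → A3
  A2 is a collider and A2 is conditioned on, which opens it; A0 is a fork and A0 is not conditioned on — no node blocks this path, so it is active.
Because an active path exists, A1 and A3 are not d-separated.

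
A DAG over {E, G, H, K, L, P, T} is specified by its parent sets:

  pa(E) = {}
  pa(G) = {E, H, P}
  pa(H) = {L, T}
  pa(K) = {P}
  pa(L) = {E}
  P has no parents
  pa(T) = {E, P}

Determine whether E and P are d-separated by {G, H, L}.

No

6 paths connect E and P; each must be blocked for d-separation to hold:
Path 1: E → T → H → G ← P
  H is a chain here and H is conditioned on, so the path is blocked at H.
Path 2: E → T ← P
  T is a collider and its descendant H is conditioned on, which opens it — no node blocks this path, so it is active.
Path 3: E → L → H ← T ← P
  L is a chain here and L is conditioned on, so the path is blocked at L.
Path 4: E → L → H → G ← P
  L is a chain here and L is conditioned on, so the path is blocked at L.
Path 5: E → G ← H ← T ← P
  H is a chain here and H is conditioned on, so the path is blocked at H.
Path 6: E → G ← P
  G is a collider and G is conditioned on, which opens it — no node blocks this path, so it is active.
Because an active path exists, E and P are not d-separated.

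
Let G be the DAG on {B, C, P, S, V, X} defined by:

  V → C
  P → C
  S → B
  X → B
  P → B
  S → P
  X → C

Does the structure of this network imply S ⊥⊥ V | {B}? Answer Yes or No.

Enumerating the 4 paths from S to V and testing each for blocking by {B}:
Path 1: S → B ← P → C ← V
  C is a collider here and neither C nor any of its descendants is conditioned on, so the collider stays closed — the path is blocked at C.
Path 2: S → B ← X → C ← V
  C is a collider here and neither C nor any of its descendants is conditioned on, so the collider stays closed — the path is blocked at C.
Path 3: S → P → B ← X → C ← V
  C is a collider here and neither C nor any of its descendants is conditioned on, so the collider stays closed — the path is blocked at C.
Path 4: S → P → C ← V
  C is a collider here and neither C nor any of its descendants is conditioned on, so the collider stays closed — the path is blocked at C.
All paths are blocked; S ⊥ V | {B} holds.

Yes — S and V are d-separated given {B}.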